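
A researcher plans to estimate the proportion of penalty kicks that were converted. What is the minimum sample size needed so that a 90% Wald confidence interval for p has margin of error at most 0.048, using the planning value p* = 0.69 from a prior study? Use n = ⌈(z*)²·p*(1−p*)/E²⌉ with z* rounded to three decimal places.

n = 252

z* = 1.645 at the 90% level.
p*(1−p*) = 0.2139.
(z*)²·p*(1−p*)/E² = 2.706025·0.2139/0.002304 = 251.223.
⌈251.223⌉ = 252.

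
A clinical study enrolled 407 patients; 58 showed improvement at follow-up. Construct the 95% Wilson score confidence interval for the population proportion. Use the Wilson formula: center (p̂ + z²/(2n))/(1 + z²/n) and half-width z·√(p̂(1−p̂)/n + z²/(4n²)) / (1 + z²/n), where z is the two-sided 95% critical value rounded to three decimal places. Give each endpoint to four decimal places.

Here p̂ = 58/407 = 0.14251 and z = 1.960 (z² = 3.841600).
1 + z²/n = 1.009439.
Center = (0.14251 + 0.004719)/1.009439 = 0.14585.
Radicand: p̂(1−p̂)/n + z²/(4n²) = 0.000300241 + 0.000005798 = 0.000306039.
Half-width = z·√(radicand)/denom = 1.960·0.017494/1.009439 = 0.03397.
Interval: 0.14585 ± 0.03397 → (0.1119, 0.1798).

(0.1119, 0.1798)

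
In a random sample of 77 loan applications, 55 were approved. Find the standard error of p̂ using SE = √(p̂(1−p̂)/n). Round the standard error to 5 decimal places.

SE = 0.05148

With x = 55 successes in n = 77, p̂ = 0.71429.
p̂(1−p̂) = 0.71429·0.28571 = 0.204080.
SE = √(0.204080/77) = √0.002650390 = 0.05148.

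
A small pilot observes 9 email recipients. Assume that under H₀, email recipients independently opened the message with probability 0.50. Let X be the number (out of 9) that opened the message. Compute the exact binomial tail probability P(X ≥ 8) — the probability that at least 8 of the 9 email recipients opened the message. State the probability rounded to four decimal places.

P = 0.0195

X ~ Binomial(n=9, p=0.50).
P(X ≥ 8) = C(9,8)·0.50^8·0.50^1 + C(9,9)·0.50^9·0.50^0.
= 0.017578 + 0.001953 = 0.0195.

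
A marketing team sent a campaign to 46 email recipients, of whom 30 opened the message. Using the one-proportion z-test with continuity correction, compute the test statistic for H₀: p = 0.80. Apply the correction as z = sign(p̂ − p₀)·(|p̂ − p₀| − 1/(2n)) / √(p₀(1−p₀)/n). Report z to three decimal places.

The sample proportion is 30/46 = 0.65217. p̂ − p₀ = -0.147826.
1/(2n) = 0.010870.
Corrected numerator: |-0.147826| − 0.010870 = 0.136956.
Null standard error: √(0.80·0.20/46) = √0.003478261 = 0.058977.
z = −0.136956/0.058977 = -2.322.

z = -2.322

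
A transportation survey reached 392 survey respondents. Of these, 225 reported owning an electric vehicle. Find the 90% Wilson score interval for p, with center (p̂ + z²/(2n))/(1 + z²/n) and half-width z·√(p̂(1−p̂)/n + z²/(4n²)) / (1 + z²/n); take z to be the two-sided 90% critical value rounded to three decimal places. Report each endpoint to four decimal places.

(0.5325, 0.6144)

p̂ = 225/392 = 0.57398; z = 1.645, so z² = 2.706025.
Denominator 1 + z²/n = 1 + 2.706025/392 = 1.006903.
Adjusted center: (0.57398 + z²/(2n))/1.006903 = 0.57347.
Radicand: p̂(1−p̂)/n + z²/(4n²) = 0.000623793 + 0.000004403 = 0.000628196.
Half-width = z·√(radicand)/denom = 1.645·0.025064/1.006903 = 0.04095.
CI: 0.57347 ± 0.04095 = (0.5325, 0.6144).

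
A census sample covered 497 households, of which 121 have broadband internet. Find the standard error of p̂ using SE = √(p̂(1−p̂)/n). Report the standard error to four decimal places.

SE = 0.0193

The sample proportion is 121/497 = 0.24346.
p̂(1−p̂) = 0.24346·0.75654 = 0.184187.
SE = √(0.184187/497) = √0.000370598 = 0.0193.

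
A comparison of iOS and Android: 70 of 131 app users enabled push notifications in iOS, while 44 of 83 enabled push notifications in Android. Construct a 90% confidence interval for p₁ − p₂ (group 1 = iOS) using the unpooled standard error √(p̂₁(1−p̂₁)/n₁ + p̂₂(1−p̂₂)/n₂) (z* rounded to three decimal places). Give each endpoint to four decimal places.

(-0.1109, 0.1194)

p̂₁ = 0.53435, p̂₂ = 0.53012, so the observed difference is 0.00423.
SE = √(0.001899389 + 0.003001118) = √0.004900507 = 0.070004.
z* = 1.645 at the 90% level. Margin of error = 0.11516.
Interval: 0.00423 ± 0.11516 → (-0.1109, 0.1194).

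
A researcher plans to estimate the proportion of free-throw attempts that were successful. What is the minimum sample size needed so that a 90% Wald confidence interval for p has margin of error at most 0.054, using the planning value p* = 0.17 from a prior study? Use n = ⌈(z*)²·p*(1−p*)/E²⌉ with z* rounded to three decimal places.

The 90% critical value is z* = 1.645.
p*(1−p*) = 0.17·0.83 = 0.1411.
Required n before rounding: 2.706025 × 0.1411 / 0.054² = 130.940.
Rounding up, n = 131.

n = 131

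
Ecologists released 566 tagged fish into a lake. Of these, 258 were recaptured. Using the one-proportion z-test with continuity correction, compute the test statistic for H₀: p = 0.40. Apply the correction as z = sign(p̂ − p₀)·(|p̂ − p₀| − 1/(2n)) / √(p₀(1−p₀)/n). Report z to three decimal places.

p̂ = 258/566 = 0.45583. p̂ − p₀ = 0.055830.
1/(2n) = 0.000883.
Corrected numerator: |0.055830| − 0.000883 = 0.054947.
Under H₀, SE = √(p₀(1−p₀)/n) = √(0.40·0.60/566) = √0.000424028 = 0.020592.
z = +0.054947/0.020592 = 2.668.

z = 2.668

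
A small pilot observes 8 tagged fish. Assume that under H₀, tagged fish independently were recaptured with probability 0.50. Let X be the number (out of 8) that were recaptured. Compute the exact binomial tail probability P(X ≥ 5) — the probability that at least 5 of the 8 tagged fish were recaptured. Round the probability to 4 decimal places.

P = 0.3633

X is binomial with n = 8 and p = 0.50.
P(X ≥ 5) = C(8,5)·0.50^5·0.50^3 + C(8,6)·0.50^6·0.50^2 + C(8,7)·0.50^7·0.50^1 + C(8,8)·0.50^8·0.50^0.
= 0.218750 + 0.109375 + 0.031250 + 0.003906 = 0.3633.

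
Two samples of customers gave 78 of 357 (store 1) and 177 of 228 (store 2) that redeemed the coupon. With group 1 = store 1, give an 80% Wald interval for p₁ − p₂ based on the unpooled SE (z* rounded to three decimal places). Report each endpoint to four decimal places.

(-0.6030, -0.5127)

p̂₁ = 78/357 = 0.21849, p̂₂ = 177/228 = 0.77632; p̂₁ − p̂₂ = -0.55783.
Unpooled SE = √(p̂₁(1−p̂₁)/n₁ + p̂₂(1−p̂₂)/n₂) = √(0.000478293 + 0.000761621) = 0.035212.
For 80% confidence, z* = 1.282. Margin of error = 0.04514.
Interval: -0.55783 ± 0.04514 → (-0.6030, -0.5127).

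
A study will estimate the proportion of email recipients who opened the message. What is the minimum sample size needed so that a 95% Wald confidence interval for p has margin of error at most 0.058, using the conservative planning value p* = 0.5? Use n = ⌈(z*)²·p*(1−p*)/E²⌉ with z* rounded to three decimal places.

z* = 1.960 at the 95% level.
p*(1−p*) = 0.50·0.50 = 0.2500.
(z*)²·p*(1−p*)/E² = 3.841600·0.2500/0.003364 = 285.493.
Rounding up, n = 286.

n = 286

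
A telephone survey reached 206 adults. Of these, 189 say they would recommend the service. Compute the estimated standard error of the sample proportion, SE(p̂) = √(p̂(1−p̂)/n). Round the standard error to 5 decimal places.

SE = 0.01917

Sample proportion p̂ = 189/206 = 0.91748.
p̂(1−p̂) = 0.91748·0.08252 = 0.075710.
Dividing by n and taking the root: √0.000367524 = 0.01917.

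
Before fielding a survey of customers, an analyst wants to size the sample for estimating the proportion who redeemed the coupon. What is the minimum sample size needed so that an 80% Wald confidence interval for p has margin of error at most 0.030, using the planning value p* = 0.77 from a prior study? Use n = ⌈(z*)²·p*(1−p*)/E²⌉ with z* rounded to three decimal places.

n = 324

The 80% critical value is z* = 1.282.
p*(1−p*) = 0.1771.
Required n before rounding: 1.643524 × 0.1771 / 0.030² = 323.409.
Rounding up, n = 324.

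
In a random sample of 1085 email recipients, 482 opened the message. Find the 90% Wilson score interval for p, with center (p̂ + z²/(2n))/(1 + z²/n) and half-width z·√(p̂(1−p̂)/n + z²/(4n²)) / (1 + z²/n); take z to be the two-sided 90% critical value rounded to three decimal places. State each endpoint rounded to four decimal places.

(0.4196, 0.4692)

Here p̂ = 482/1085 = 0.44424 and z = 1.645 (z² = 2.706025).
Denominator 1 + z²/n = 1 + 2.706025/1085 = 1.002494.
Center = (0.44424 + 0.001247)/1.002494 = 0.44438.
Radicand: p̂(1−p̂)/n + z²/(4n²) = 0.000227549 + 0.000000575 = 0.000228124.
Half-width = 1.645·√0.000228124/1.002494 = 0.02478.
So the interval runs from 0.4196 to 0.4692.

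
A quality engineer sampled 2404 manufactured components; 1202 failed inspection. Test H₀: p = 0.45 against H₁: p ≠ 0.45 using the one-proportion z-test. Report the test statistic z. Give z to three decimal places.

p̂ = 1202/2404 = 0.50000.
SE₀ = √(0.45·0.55/2404) = 0.010147.
z = (p̂ − p₀)/SE = (0.50000 − 0.45)/0.010147 = 4.928.

z = 4.928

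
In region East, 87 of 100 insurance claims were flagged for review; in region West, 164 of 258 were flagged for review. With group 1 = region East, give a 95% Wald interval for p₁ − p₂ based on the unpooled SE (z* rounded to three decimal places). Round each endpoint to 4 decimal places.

p̂₁ = 0.87000, p̂₂ = 0.63566, so the observed difference is 0.23434.
Unpooled SE = √(p̂₁(1−p̂₁)/n₁ + p̂₂(1−p̂₂)/n₂) = √(0.001131000 + 0.000897661) = 0.045041.
z* = 1.960 at the 95% level. Margin of error = 0.08828.
So the interval runs from 0.1461 to 0.3226.

(0.1461, 0.3226)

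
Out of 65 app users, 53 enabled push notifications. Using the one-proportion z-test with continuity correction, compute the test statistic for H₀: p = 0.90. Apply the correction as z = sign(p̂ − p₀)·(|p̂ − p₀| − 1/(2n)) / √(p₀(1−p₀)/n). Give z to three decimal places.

z = -2.067

p̂ = 53/65 = 0.81538. p̂ − p₀ = -0.084615.
1/(2n) = 0.007692.
Corrected numerator: |-0.084615| − 0.007692 = 0.076923.
SE₀ = √(0.90·0.10/65) = 0.037210.
z = −0.076923/0.037210 = -2.067.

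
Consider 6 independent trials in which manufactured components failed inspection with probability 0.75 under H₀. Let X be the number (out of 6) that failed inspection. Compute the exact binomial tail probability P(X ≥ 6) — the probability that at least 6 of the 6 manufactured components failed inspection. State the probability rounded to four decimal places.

P = 0.1780

X is binomial with n = 6 and p = 0.75.
P(X ≥ 6) = C(6,6)·0.75^6·0.25^0.
= 0.177979 = 0.1780.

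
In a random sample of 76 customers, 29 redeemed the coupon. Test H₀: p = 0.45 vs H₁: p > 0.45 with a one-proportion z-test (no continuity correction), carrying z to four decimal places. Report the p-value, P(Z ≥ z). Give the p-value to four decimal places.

p-value = 0.8847

Sample proportion p̂ = 29/76 = 0.38158.
SE₀ = √(0.45·0.55/76) = 0.057066.
z = (p̂ − p₀)/SE = (29/76 − 0.45)/0.057066 ≈ -1.1990.
From the standard normal, P(Z ≥ z) = 0.8847.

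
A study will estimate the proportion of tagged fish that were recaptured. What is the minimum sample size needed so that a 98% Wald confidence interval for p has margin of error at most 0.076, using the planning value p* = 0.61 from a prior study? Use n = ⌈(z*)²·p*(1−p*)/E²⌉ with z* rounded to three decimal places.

n = 223

The 98% critical value is z* = 2.326.
p*(1−p*) = 0.2379.
Required n before rounding: 5.410276 × 0.2379 / 0.076² = 222.837.
Rounding up, n = 223.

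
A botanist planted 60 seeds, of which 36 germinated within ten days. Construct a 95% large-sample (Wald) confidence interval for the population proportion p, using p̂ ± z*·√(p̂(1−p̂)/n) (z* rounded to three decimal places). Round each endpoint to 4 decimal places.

(0.4760, 0.7240)

The sample proportion is 36/60 = 0.60000.
Standard error of p̂: √(0.240000/60) = √0.004000000 = 0.063246.
z* = 1.960 at the 95% level.
Margin = 1.960·0.063246 = 0.12396.
Interval: 0.60000 ± 0.12396 → (0.4760, 0.7240).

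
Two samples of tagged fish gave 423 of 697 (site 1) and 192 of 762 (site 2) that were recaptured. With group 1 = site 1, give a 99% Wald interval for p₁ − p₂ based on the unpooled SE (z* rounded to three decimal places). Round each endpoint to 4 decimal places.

p̂₁ = 0.60689, p̂₂ = 0.25197, so the observed difference is 0.35492.
SE = √(0.000342289 + 0.000247350) = √0.000589639 = 0.024282.
z* = 2.576 at the 99% level. Margin = 2.576·0.024282 = 0.06255.
So the interval runs from 0.2924 to 0.4175.

(0.2924, 0.4175)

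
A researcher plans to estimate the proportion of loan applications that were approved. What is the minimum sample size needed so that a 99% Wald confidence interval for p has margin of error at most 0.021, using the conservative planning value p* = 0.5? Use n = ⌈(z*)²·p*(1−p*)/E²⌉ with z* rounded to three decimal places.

n = 3762

For 99% confidence, z* = 2.576.
p*(1−p*) = 0.50·0.50 = 0.2500.
(z*)²·p*(1−p*)/E² = 6.635776·0.2500/0.000441 = 3761.778.
⌈3761.778⌉ = 3762.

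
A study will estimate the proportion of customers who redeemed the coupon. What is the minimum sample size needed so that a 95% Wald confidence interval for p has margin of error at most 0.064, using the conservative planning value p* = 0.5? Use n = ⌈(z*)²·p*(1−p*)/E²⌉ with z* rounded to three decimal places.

z* = 1.960 at the 95% level.
p*(1−p*) = 0.50·0.50 = 0.2500.
Required n before rounding: 3.841600 × 0.2500 / 0.064² = 234.473.
⌈234.473⌉ = 235.

n = 235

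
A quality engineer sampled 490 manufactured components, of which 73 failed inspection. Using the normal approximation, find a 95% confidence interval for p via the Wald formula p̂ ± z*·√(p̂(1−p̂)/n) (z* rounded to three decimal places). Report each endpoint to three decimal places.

The sample proportion is 73/490 = 0.14898.
SE(p̂) = √(0.14898·0.85102/490) = 0.016086.
z* = 1.960 at the 95% level.
Margin = 1.960·0.016086 = 0.03153.
Interval: 0.14898 ± 0.03153 → (0.117, 0.181).

(0.117, 0.181)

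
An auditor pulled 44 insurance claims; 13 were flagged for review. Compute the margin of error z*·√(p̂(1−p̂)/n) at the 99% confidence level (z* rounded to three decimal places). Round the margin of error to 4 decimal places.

Sample proportion p̂ = 13/44 = 0.29545.
SE(p̂) = √(0.29545·0.70455/44) = 0.068782.
For 99% confidence, z* = 2.576.
Margin of error = z*·SE = 2.576 × 0.068782 = 0.1772.

ME = 0.1772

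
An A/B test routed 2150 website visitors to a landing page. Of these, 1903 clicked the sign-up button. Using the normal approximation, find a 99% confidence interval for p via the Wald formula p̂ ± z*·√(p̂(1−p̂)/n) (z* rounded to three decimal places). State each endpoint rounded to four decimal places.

The sample proportion is 1903/2150 = 0.88512.
SE = √(p̂(1−p̂)/n) = √(0.101685/2150) = 0.006877.
The 99% critical value is z* = 2.576.
Margin of error: 2.576 × 0.006877 = 0.01772.
CI: 0.88512 ± 0.01772 = (0.8674, 0.9028).

(0.8674, 0.9028)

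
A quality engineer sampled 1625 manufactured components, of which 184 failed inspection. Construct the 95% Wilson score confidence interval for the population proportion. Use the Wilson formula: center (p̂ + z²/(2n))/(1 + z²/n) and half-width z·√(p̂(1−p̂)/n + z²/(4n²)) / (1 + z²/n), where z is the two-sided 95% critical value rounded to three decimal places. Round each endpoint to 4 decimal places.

Here p̂ = 184/1625 = 0.11323 and z = 1.960 (z² = 3.841600).
Denominator 1 + z²/n = 1 + 3.841600/1625 = 1.002364.
Adjusted center: (0.11323 + z²/(2n))/1.002364 = 0.11414.
Radicand: p̂(1−p̂)/n + z²/(4n²) = 0.000061790 + 0.000000364 = 0.000062154.
Half-width = 1.960·√0.000062154/1.002364 = 0.01542.
Interval: 0.11414 ± 0.01542 → (0.0987, 0.1296).

(0.0987, 0.1296)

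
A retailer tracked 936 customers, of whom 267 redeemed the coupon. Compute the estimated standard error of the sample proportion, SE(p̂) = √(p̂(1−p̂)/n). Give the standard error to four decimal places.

SE = 0.0148

Sample proportion p̂ = 267/936 = 0.28526.
p̂(1−p̂) = 0.203887.
Dividing by n and taking the root: √0.000217828 = 0.0148.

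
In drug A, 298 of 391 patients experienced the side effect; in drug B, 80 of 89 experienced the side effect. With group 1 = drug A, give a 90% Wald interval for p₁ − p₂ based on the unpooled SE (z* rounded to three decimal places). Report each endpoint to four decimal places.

p̂₁ = 298/391 = 0.76215, p̂₂ = 80/89 = 0.89888; p̂₁ − p̂₂ = -0.13673.
Unpooled SE = √(p̂₁(1−p̂₁)/n₁ + p̂₂(1−p̂₂)/n₂) = √(0.000463627 + 0.001021322) = 0.038535.
The 90% critical value is z* = 1.645. Margin = 1.645·0.038535 = 0.06339.
So the interval runs from -0.2001 to -0.0733.

(-0.2001, -0.0733)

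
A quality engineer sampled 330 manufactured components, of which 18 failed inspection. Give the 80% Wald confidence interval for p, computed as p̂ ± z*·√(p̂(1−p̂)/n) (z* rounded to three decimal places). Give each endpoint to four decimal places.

With x = 18 successes in n = 330, p̂ = 0.05455.
Standard error of p̂: √(0.051570/330) = √0.000156273 = 0.012501.
For 80% confidence, z* = 1.282.
Margin = 1.282·0.012501 = 0.01603.
So the interval runs from 0.0385 to 0.0706.

(0.0385, 0.0706)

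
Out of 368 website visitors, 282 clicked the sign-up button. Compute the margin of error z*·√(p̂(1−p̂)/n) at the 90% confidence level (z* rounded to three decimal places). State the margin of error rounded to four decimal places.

p̂ = 282/368 = 0.76630.
SE(p̂) = √(0.76630·0.23370/368) = 0.022060.
z* = 1.645 at the 90% level.
So ME = 0.0363.

ME = 0.0363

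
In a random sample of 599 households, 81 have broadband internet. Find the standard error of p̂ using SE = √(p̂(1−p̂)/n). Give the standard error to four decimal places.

SE = 0.0140

The sample proportion is 81/599 = 0.13523.
p̂(1−p̂) = 0.116943.
SE = √(0.116943/599) = √0.000195230 = 0.0140.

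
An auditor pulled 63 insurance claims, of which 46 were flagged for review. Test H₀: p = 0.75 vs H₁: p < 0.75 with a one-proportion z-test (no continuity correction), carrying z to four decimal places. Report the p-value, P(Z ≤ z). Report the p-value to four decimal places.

p-value = 0.3580

The sample proportion is 46/63 = 0.73016.
Null standard error: √(0.75·0.25/63) = √0.002976190 = 0.054554.
Test statistic (full precision, shown to 4 dp): z = (46/63 − 0.75)/SE₀ ≈ -0.3637.
From the standard normal, P(Z ≤ z) = 0.3580.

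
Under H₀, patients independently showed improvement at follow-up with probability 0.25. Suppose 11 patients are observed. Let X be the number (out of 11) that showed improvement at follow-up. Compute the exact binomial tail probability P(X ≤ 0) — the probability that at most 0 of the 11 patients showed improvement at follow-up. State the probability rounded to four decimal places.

P = 0.0422

X ~ Binomial(n=11, p=0.25).
P(X ≤ 0) = C(11,0)·0.25^0·0.75^11.
= 0.042235 = 0.0422.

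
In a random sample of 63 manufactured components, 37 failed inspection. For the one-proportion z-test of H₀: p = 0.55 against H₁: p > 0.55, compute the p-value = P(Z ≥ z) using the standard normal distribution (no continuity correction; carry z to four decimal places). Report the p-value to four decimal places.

p̂ = 37/63 = 0.58730.
Under H₀, SE = √(p₀(1−p₀)/n) = √(0.55·0.45/63) = √0.003928571 = 0.062678.
z = (p̂ − p₀)/SE = (37/63 − 0.55)/0.062678 ≈ 0.5951.
From the standard normal, P(Z ≥ z) = 0.2759.

p-value = 0.2759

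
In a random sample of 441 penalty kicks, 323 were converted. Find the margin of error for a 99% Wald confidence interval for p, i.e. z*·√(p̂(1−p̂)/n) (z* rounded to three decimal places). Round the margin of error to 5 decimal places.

ME = 0.05430

The sample proportion is 323/441 = 0.73243.
Standard error of p̂: √(0.195978/441) = √0.000444395 = 0.021081.
For 99% confidence, z* = 2.576.
So ME = 0.05430.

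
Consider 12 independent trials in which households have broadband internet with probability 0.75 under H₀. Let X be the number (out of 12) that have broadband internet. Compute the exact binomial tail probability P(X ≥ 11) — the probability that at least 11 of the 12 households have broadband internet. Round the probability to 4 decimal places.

X ~ Binomial(n=12, p=0.75).
P(X ≥ 11) = C(12,11)·0.75^11·0.25^1 + C(12,12)·0.75^12·0.25^0.
= 0.126705 + 0.031676 = 0.1584.

P = 0.1584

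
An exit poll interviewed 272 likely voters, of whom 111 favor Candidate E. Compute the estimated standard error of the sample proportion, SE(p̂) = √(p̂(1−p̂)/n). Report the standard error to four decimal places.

Sample proportion p̂ = 111/272 = 0.40809.
p̂(1−p̂) = 0.40809·0.59191 = 0.241553.
SE = √(0.241553/272) = √0.000888062 = 0.0298.

SE = 0.0298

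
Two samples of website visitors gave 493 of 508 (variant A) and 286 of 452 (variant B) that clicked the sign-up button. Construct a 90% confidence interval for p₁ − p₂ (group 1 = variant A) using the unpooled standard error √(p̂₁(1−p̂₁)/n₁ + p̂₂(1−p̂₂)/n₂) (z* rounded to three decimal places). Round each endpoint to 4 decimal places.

p̂₁ = 0.97047, p̂₂ = 0.63274, so the observed difference is 0.33773.
Unpooled SE = √(p̂₁(1−p̂₁)/n₁ + p̂₂(1−p̂₂)/n₂) = √(0.000056409 + 0.000514113) = 0.023886.
The 90% critical value is z* = 1.645. Margin of error = 0.03929.
CI: 0.33773 ± 0.03929 = (0.2984, 0.3770).

(0.2984, 0.3770)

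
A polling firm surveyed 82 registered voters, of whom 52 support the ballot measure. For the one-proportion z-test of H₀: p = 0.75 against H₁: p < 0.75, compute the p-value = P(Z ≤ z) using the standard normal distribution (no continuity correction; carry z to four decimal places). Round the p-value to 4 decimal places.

p-value = 0.0077

With x = 52 successes in n = 82, p̂ = 0.63415.
SE₀ = √(0.75·0.25/82) = 0.047818.
Test statistic (full precision, shown to 4 dp): z = (52/82 − 0.75)/SE₀ ≈ -2.4228.
From the standard normal, P(Z ≤ z) = 0.0077.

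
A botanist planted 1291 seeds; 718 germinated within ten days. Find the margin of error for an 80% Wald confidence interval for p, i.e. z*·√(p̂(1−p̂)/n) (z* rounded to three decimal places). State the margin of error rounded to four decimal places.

ME = 0.0177

The sample proportion is 718/1291 = 0.55616.
Standard error of p̂: √(0.246846/1291) = √0.000191205 = 0.013828.
z* = 1.282 at the 80% level.
Margin of error = z*·SE = 1.282 × 0.013828 = 0.0177.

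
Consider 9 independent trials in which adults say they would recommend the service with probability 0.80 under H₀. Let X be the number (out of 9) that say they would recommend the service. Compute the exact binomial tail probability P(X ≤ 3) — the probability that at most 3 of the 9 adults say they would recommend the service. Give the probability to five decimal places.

X ~ Binomial(n=9, p=0.80).
P(X ≤ 3) = C(9,0)·0.80^0·0.20^9 + C(9,1)·0.80^1·0.20^8 + C(9,2)·0.80^2·0.20^7 + C(9,3)·0.80^3·0.20^6.
= 0.000001 + 0.000018 + 0.000295 + 0.002753 = 0.00307.

P = 0.00307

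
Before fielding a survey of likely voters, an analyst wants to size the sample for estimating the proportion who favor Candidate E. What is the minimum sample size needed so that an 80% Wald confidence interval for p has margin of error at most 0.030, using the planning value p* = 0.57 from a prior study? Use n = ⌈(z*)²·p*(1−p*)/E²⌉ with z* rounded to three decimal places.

For 80% confidence, z* = 1.282.
p*(1−p*) = 0.57·0.43 = 0.2451.
Required n before rounding: 1.643524 × 0.2451 / 0.030² = 447.586.
Rounding up, n = 448.

n = 448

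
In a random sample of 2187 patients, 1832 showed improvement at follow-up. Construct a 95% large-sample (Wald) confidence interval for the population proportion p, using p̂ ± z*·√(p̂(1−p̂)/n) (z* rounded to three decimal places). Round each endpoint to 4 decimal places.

(0.8222, 0.8531)

Sample proportion p̂ = 1832/2187 = 0.83768.
Standard error of p̂: √(0.135974/2187) = √0.000062174 = 0.007885.
The 95% critical value is z* = 1.960.
Margin = 1.960·0.007885 = 0.01545.
Interval: 0.83768 ± 0.01545 → (0.8222, 0.8531).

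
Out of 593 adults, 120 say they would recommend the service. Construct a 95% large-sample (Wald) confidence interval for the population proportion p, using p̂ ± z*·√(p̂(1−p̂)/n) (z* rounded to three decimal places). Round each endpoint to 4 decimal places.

p̂ = 120/593 = 0.20236.
SE = √(p̂(1−p̂)/n) = √(0.161411/593) = 0.016498.
For 95% confidence, z* = 1.960.
Margin = 1.960·0.016498 = 0.03234.
CI: 0.20236 ± 0.03234 = (0.1700, 0.2347).

(0.1700, 0.2347)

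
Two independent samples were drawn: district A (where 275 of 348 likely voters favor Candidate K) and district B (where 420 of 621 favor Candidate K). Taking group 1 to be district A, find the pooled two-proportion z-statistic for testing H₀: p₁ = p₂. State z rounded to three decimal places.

z = 3.777

Sample proportions: p̂₁ = 275/348 = 0.79023 and p̂₂ = 420/621 = 0.67633.
Pooled p̂ = (275+420)/(348+621) = 695/969 = 0.71723.
Pooled SE = √[0.2028093·0.00448387] ≈ 0.030156.
z = (p̂₁ − p̂₂)/SE = (0.79023 − 0.67633)/0.030156 = 0.11390/0.030156 = 3.777.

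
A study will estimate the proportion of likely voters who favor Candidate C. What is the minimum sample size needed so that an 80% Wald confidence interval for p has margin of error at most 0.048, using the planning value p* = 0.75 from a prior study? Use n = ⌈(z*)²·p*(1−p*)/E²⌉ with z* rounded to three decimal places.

For 80% confidence, z* = 1.282.
p*(1−p*) = 0.1875.
Required n before rounding: 1.643524 × 0.1875 / 0.048² = 133.750.
⌈133.750⌉ = 134.

n = 134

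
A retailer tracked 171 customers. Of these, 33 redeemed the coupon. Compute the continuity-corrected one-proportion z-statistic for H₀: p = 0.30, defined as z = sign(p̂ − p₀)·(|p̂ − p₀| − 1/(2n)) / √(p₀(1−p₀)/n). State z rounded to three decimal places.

z = -2.970

The sample proportion is 33/171 = 0.19298. p̂ − p₀ = -0.107018.
Continuity correction 1/(2n) = 1/342 = 0.002924.
Corrected numerator: |-0.107018| − 0.002924 = 0.104094.
SE₀ = √(0.30·0.70/171) = 0.035044.
z = −0.104094/0.035044 = -2.970.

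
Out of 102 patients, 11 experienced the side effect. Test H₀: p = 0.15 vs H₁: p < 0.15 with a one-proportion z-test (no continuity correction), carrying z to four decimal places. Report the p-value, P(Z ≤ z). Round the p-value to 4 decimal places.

With x = 11 successes in n = 102, p̂ = 0.10784.
SE₀ = √(0.15·0.85/102) = 0.035355.
Test statistic (full precision, shown to 4 dp): z = (11/102 − 0.15)/SE₀ ≈ -1.1924.
From the standard normal, P(Z ≤ z) = 0.1166.

p-value = 0.1166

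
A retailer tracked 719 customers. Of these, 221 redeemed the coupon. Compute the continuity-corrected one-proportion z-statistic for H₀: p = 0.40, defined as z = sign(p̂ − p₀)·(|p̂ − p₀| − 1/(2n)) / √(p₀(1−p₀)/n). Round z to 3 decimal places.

z = -5.032

p̂ = 221/719 = 0.30737. p̂ − p₀ = -0.092629.
Continuity correction 1/(2n) = 1/1438 = 0.000695.
Corrected numerator: |-0.092629| − 0.000695 = 0.091934.
Under H₀, SE = √(p₀(1−p₀)/n) = √(0.40·0.60/719) = √0.000333797 = 0.018270.
z = −0.091934/0.018270 = -5.032.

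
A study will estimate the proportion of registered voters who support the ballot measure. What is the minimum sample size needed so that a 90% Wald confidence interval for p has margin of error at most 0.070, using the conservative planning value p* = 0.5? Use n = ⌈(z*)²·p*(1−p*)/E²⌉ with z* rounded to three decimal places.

n = 139

The 90% critical value is z* = 1.645.
p*(1−p*) = 0.2500.
(z*)²·p*(1−p*)/E² = 2.706025·0.2500/0.004900 = 138.062.
Rounding up, n = 139.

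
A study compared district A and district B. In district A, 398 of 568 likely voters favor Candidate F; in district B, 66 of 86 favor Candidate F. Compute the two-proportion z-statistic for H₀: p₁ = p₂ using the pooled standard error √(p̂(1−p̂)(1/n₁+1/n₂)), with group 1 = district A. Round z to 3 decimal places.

Sample proportions: p̂₁ = 398/568 = 0.70070 and p̂₂ = 66/86 = 0.76744.
Pooling: p̂ = 464/654 = 0.70948.
SE = √[p̂(1−p̂)(1/n₁+1/n₂)] = √[0.70948·0.29052·(1/568+1/86)] ≈ 0.052532.
z = (p̂₁ − p̂₂)/SE = (0.70070 − 0.76744)/0.052532 = -0.06674/0.052532 = -1.270.

z = -1.270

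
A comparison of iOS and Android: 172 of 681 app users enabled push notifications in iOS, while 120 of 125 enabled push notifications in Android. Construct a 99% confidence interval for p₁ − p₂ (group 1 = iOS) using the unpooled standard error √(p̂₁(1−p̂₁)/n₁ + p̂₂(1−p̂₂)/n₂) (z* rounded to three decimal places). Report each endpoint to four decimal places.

(-0.7697, -0.6452)

p̂₁ = 172/681 = 0.25257, p̂₂ = 120/125 = 0.96000; p̂₁ − p̂₂ = -0.70743.
SE = √(0.000277207 + 0.000307200) = √0.000584407 = 0.024175.
The 99% critical value is z* = 2.576. Margin = 2.576·0.024175 = 0.06227.
CI: -0.70743 ± 0.06227 = (-0.7697, -0.6452).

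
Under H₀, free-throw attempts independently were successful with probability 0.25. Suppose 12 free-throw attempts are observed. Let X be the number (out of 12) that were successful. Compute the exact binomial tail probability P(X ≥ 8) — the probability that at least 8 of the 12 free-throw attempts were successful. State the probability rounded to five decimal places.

X ~ Binomial(n=12, p=0.25).
P(X ≥ 8) = Σ_{j=8}^{12} C(12,j)·0.25^j·0.75^{12−j}.
= 0.002390 + 0.000354 + 0.000035 + 0.000002 + 0.000000 = 0.00278.

P = 0.00278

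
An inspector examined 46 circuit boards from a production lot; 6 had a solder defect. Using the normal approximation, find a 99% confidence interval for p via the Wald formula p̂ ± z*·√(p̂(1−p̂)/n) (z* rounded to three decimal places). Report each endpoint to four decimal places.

With x = 6 successes in n = 46, p̂ = 0.13043.
Standard error of p̂: √(0.113422/46) = √0.002465686 = 0.049656.
For 99% confidence, z* = 2.576.
Margin = 2.576·0.049656 = 0.12791.
Interval: 0.13043 ± 0.12791 → (0.0025, 0.2583).

(0.0025, 0.2583)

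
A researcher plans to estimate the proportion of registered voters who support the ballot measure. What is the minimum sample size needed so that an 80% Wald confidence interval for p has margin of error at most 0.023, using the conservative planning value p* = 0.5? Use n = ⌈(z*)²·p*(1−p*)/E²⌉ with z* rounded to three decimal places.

The 80% critical value is z* = 1.282.
p*(1−p*) = 0.2500.
(z*)²·p*(1−p*)/E² = 1.643524·0.2500/0.000529 = 776.713.
⌈776.713⌉ = 777.

n = 777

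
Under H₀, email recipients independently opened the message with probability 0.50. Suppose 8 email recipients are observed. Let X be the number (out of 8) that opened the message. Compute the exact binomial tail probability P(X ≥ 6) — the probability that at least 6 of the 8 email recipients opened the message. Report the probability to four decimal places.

P = 0.1445

X is binomial with n = 8 and p = 0.50.
P(X ≥ 6) = C(8,6)·0.50^6·0.50^2 + C(8,7)·0.50^7·0.50^1 + C(8,8)·0.50^8·0.50^0.
= 0.109375 + 0.031250 + 0.003906 = 0.1445.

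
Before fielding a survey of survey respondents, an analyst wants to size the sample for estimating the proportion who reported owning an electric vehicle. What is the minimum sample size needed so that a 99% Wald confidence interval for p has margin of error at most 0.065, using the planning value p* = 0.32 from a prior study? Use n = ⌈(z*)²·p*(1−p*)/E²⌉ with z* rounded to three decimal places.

For 99% confidence, z* = 2.576.
p*(1−p*) = 0.2176.
Required n before rounding: 6.635776 × 0.2176 / 0.065² = 341.762.
Rounding up, n = 342.

n = 342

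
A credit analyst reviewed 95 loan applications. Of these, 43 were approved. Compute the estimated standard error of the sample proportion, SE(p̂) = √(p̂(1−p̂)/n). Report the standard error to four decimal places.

SE = 0.0511

With x = 43 successes in n = 95, p̂ = 0.45263.
p̂(1−p̂) = 0.45263·0.54737 = 0.247756.
SE = √(0.247756/95) = 0.0511.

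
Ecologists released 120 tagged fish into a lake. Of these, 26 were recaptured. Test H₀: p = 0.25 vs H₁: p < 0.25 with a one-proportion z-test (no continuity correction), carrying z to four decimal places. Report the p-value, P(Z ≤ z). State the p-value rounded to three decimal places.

p-value = 0.200

With x = 26 successes in n = 120, p̂ = 0.21667.
Under H₀, SE = √(p₀(1−p₀)/n) = √(0.25·0.75/120) = √0.001562500 = 0.039528.
z = (p̂ − p₀)/SE = (26/120 − 0.25)/0.039528 ≈ -0.8433.
p-value = P(Z ≤ z) with z = -0.8433 → 0.200.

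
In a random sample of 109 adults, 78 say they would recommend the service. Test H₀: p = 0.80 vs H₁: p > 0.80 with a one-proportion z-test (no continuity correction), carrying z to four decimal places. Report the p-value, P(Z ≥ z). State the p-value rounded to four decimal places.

p̂ = 78/109 = 0.71560.
SE₀ = √(0.80·0.20/109) = 0.038313.
z = (p̂ − p₀)/SE = (78/109 − 0.80)/0.038313 ≈ -2.2030.
From the standard normal, P(Z ≥ z) = 0.9862.

p-value = 0.9862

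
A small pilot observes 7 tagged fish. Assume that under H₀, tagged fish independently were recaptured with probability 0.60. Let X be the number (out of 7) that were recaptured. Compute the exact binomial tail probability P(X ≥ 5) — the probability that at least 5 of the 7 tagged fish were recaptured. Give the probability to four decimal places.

X is binomial with n = 7 and p = 0.60.
P(X ≥ 5) = C(7,5)·0.60^5·0.40^2 + C(7,6)·0.60^6·0.40^1 + C(7,7)·0.60^7·0.40^0.
= 0.261274 + 0.130637 + 0.027994 = 0.4199.

P = 0.4199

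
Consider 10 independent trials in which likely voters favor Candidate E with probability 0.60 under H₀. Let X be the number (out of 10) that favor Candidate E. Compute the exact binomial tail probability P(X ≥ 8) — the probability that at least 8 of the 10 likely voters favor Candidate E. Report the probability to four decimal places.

P = 0.1673

X ~ Binomial(n=10, p=0.60).
P(X ≥ 8) = C(10,8)·0.60^8·0.40^2 + C(10,9)·0.60^9·0.40^1 + C(10,10)·0.60^10·0.40^0.
= 0.120932 + 0.040311 + 0.006047 = 0.1673.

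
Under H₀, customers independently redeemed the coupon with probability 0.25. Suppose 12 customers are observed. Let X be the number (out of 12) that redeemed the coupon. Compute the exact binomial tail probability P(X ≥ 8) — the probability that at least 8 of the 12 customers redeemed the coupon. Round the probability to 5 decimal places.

P = 0.00278

X is binomial with n = 12 and p = 0.25.
P(X ≥ 8) = Σ_{j=8}^{12} C(12,j)·0.25^j·0.75^{12−j}.
= 0.002390 + 0.000354 + 0.000035 + 0.000002 + 0.000000 = 0.00278.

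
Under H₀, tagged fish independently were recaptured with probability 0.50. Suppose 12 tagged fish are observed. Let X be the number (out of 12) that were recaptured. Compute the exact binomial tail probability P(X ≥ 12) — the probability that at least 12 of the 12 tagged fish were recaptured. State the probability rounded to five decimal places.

P = 0.00024

X ~ Binomial(n=12, p=0.50).
P(X ≥ 12) = C(12,12)·0.50^12·0.50^0.
= 0.000244 = 0.00024.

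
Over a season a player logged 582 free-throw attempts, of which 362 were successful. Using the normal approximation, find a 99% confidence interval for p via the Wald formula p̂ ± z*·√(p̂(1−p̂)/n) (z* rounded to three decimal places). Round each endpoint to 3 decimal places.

(0.570, 0.674)

With x = 362 successes in n = 582, p̂ = 0.62199.
SE = √(p̂(1−p̂)/n) = √(0.235118/582) = 0.020099.
For 99% confidence, z* = 2.576.
Margin of error: 2.576 × 0.020099 = 0.05178.
So the interval runs from 0.570 to 0.674.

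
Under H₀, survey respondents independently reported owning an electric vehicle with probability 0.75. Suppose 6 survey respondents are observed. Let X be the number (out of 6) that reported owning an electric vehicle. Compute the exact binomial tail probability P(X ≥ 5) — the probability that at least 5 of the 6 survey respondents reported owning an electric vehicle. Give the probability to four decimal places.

X ~ Binomial(n=6, p=0.75).
P(X ≥ 5) = C(6,5)·0.75^5·0.25^1 + C(6,6)·0.75^6·0.25^0.
= 0.355957 + 0.177979 = 0.5339.

P = 0.5339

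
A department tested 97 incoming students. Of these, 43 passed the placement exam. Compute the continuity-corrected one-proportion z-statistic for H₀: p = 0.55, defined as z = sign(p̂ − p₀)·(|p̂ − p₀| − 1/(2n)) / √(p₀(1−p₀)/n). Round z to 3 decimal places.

Sample proportion p̂ = 43/97 = 0.44330. p̂ − p₀ = -0.106701.
Continuity correction 1/(2n) = 1/194 = 0.005155.
Corrected numerator: |-0.106701| − 0.005155 = 0.101546.
Null standard error: √(0.55·0.45/97) = √0.002551546 = 0.050513.
z = (−)0.101546/0.050513 = -2.010.

z = -2.010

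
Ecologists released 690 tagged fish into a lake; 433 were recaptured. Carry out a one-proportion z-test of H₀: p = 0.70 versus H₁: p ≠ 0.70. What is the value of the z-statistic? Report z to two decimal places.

z = -4.15

Sample proportion p̂ = 433/690 = 0.62754.
Under H₀, SE = √(p₀(1−p₀)/n) = √(0.70·0.30/690) = √0.000304348 = 0.017446.
z = (0.62754 − 0.70)/0.017446 = -0.07246/0.017446 = -4.15.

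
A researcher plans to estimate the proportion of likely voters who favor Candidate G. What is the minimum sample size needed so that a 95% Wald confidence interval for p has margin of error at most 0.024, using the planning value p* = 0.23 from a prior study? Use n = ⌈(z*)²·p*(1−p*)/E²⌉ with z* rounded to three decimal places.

The 95% critical value is z* = 1.960.
p*(1−p*) = 0.23·0.77 = 0.1771.
(z*)²·p*(1−p*)/E² = 3.841600·0.1771/0.000576 = 1181.159.
⌈1181.159⌉ = 1182.

n = 1182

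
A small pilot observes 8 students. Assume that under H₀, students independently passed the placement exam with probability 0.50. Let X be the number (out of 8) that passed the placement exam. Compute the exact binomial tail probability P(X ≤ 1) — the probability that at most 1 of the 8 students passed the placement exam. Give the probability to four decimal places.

X ~ Binomial(n=8, p=0.50).
P(X ≤ 1) = C(8,0)·0.50^0·0.50^8 + C(8,1)·0.50^1·0.50^7.
= 0.003906 + 0.031250 = 0.0352.

P = 0.0352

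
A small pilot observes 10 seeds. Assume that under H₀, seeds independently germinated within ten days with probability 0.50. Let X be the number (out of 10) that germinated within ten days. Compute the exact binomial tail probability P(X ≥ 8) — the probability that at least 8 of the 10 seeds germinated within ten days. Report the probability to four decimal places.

P = 0.0547

X is binomial with n = 10 and p = 0.50.
P(X ≥ 8) = C(10,8)·0.50^8·0.50^2 + C(10,9)·0.50^9·0.50^1 + C(10,10)·0.50^10·0.50^0.
= 0.043945 + 0.009766 + 0.000977 = 0.0547.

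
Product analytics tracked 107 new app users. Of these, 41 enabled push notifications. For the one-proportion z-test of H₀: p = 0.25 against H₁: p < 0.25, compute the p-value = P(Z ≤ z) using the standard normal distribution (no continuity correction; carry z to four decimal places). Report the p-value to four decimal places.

With x = 41 successes in n = 107, p̂ = 0.38318.
SE₀ = √(0.25·0.75/107) = 0.041861.
z = (p̂ − p₀)/SE = (41/107 − 0.25)/0.041861 ≈ 3.1814.
From the standard normal, P(Z ≤ z) = 0.9993.

p-value = 0.9993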